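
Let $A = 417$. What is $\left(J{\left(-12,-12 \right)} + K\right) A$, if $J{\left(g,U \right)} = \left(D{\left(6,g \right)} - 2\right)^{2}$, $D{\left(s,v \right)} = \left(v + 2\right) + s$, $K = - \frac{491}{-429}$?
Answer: $\frac{2214965}{143} \approx 15489.0$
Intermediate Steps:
$K = \frac{491}{429}$ ($K = \left(-491\right) \left(- \frac{1}{429}\right) = \frac{491}{429} \approx 1.1445$)
$D{\left(s,v \right)} = 2 + s + v$ ($D{\left(s,v \right)} = \left(2 + v\right) + s = 2 + s + v$)
$J{\left(g,U \right)} = \left(6 + g\right)^{2}$ ($J{\left(g,U \right)} = \left(\left(2 + 6 + g\right) - 2\right)^{2} = \left(\left(8 + g\right) - 2\right)^{2} = \left(6 + g\right)^{2}$)
$\left(J{\left(-12,-12 \right)} + K\right) A = \left(\left(6 - 12\right)^{2} + \frac{491}{429}\right) 417 = \left(\left(-6\right)^{2} + \frac{491}{429}\right) 417 = \left(36 + \frac{491}{429}\right) 417 = \frac{15935}{429} \cdot 417 = \frac{2214965}{143}$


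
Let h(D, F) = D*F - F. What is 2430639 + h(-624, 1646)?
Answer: 1401889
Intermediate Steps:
h(D, F) = -F + D*F
2430639 + h(-624, 1646) = 2430639 + 1646*(-1 - 624) = 2430639 + 1646*(-625) = 2430639 - 1028750 = 1401889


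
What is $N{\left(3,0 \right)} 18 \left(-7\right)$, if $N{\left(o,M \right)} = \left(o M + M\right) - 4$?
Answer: $504$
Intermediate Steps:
$N{\left(o,M \right)} = -4 + M + M o$ ($N{\left(o,M \right)} = \left(M o + M\right) - 4 = \left(M + M o\right) - 4 = -4 + M + M o$)
$N{\left(3,0 \right)} 18 \left(-7\right) = \left(-4 + 0 + 0 \cdot 3\right) 18 \left(-7\right) = \left(-4 + 0 + 0\right) 18 \left(-7\right) = \left(-4\right) 18 \left(-7\right) = \left(-72\right) \left(-7\right) = 504$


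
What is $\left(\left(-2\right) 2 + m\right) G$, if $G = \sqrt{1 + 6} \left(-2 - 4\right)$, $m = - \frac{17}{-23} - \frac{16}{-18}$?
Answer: $\frac{982 \sqrt{7}}{69} \approx 37.654$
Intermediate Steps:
$m = \frac{337}{207}$ ($m = \left(-17\right) \left(- \frac{1}{23}\right) - - \frac{8}{9} = \frac{17}{23} + \frac{8}{9} = \frac{337}{207} \approx 1.628$)
$G = - 6 \sqrt{7}$ ($G = \sqrt{7} \left(-6\right) = - 6 \sqrt{7} \approx -15.875$)
$\left(\left(-2\right) 2 + m\right) G = \left(\left(-2\right) 2 + \frac{337}{207}\right) \left(- 6 \sqrt{7}\right) = \left(-4 + \frac{337}{207}\right) \left(- 6 \sqrt{7}\right) = - \frac{491 \left(- 6 \sqrt{7}\right)}{207} = \frac{982 \sqrt{7}}{69}$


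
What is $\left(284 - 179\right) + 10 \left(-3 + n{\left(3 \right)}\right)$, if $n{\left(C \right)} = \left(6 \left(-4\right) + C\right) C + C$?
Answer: $-525$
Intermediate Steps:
$n{\left(C \right)} = C + C \left(-24 + C\right)$ ($n{\left(C \right)} = \left(-24 + C\right) C + C = C \left(-24 + C\right) + C = C + C \left(-24 + C\right)$)
$\left(284 - 179\right) + 10 \left(-3 + n{\left(3 \right)}\right) = \left(284 - 179\right) + 10 \left(-3 + 3 \left(-23 + 3\right)\right) = 105 + 10 \left(-3 + 3 \left(-20\right)\right) = 105 + 10 \left(-3 - 60\right) = 105 + 10 \left(-63\right) = 105 - 630 = -525$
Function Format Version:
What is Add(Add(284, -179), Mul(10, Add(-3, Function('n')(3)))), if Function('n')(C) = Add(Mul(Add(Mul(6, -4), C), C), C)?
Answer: -525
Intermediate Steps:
Function('n')(C) = Add(C, Mul(C, Add(-24, C))) (Function('n')(C) = Add(Mul(Add(-24, C), C), C) = Add(Mul(C, Add(-24, C)), C) = Add(C, Mul(C, Add(-24, C))))
Add(Add(284, -179), Mul(10, Add(-3, Function('n')(3)))) = Add(Add(284, -179), Mul(10, Add(-3, Mul(3, Add(-23, 3))))) = Add(105, Mul(10, Add(-3, Mul(3, -20)))) = Add(105, Mul(10, Add(-3, -60))) = Add(105, Mul(10, -63)) = Add(105, -630) = -525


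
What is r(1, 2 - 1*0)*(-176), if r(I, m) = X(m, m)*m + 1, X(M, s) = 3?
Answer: -1232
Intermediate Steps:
r(I, m) = 1 + 3*m (r(I, m) = 3*m + 1 = 1 + 3*m)
r(1, 2 - 1*0)*(-176) = (1 + 3*(2 - 1*0))*(-176) = (1 + 3*(2 + 0))*(-176) = (1 + 3*2)*(-176) = (1 + 6)*(-176) = 7*(-176) = -1232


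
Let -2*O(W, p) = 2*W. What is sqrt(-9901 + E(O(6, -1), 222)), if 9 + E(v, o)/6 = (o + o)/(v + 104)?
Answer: I*sqrt(486463)/7 ≈ 99.638*I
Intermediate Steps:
O(W, p) = -W
E(v, o) = -54 + 12*o/(104 + v) (E(v, o) = -54 + 6*((o + o)/(v + 104)) = -54 + 6*((2*o)/(104 + v)) = -54 + 6*(2*o/(104 + v)) = -54 + 12*o/(104 + v))
sqrt(-9901 + E(O(6, -1), 222)) = sqrt(-9901 + 6*(-936 - (-9)*6 + 2*222)/(104 - 1*6)) = sqrt(-9901 + 6*(-936 - 9*(-6) + 444)/(104 - 6)) = sqrt(-9901 + 6*(-936 + 54 + 444)/98) = sqrt(-9901 + 6*(1/98)*(-438)) = sqrt(-9901 - 1314/49) = sqrt(-486463/49) = I*sqrt(486463)/7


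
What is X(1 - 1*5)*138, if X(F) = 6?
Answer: 828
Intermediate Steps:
X(1 - 1*5)*138 = 6*138 = 828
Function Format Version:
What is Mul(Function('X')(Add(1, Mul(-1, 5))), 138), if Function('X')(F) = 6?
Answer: 828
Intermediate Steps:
Mul(Function('X')(Add(1, Mul(-1, 5))), 138) = Mul(6, 138) = 828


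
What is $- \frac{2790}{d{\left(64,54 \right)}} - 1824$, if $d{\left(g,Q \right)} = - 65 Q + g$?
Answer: $- \frac{3141357}{1723} \approx -1823.2$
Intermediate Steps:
$d{\left(g,Q \right)} = g - 65 Q$
$- \frac{2790}{d{\left(64,54 \right)}} - 1824 = - \frac{2790}{64 - 3510} - 1824 = - \frac{2790}{-3446} - 1824 = \left(-2790\right) \left(- \frac{1}{3446}\right) - 1824 = \frac{1395}{1723} - 1824 = - \frac{3141357}{1723}$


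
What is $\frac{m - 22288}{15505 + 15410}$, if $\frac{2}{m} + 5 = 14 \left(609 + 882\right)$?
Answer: $- \frac{93025654}{129033027} \approx -0.72094$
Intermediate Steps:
$m = \frac{2}{20869}$ ($m = \frac{2}{-5 + 14 \left(609 + 882\right)} = \frac{2}{-5 + 14 \cdot 1491} = \frac{2}{-5 + 20874} = \frac{2}{20869} \approx 9.5836 \cdot 10^{-5}$)
$\frac{m - 22288}{15505 + 15410} = \frac{\frac{2}{20869} - 22288}{15505 + 15410} = - \frac{465128270}{20869 \cdot 30915} = \left(- \frac{465128270}{20869}\right) \frac{1}{30915} = - \frac{93025654}{129033027}$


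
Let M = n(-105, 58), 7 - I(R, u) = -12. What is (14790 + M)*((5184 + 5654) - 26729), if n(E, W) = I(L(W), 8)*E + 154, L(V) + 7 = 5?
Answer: -205772559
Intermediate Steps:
L(V) = -2 (L(V) = -7 + 5 = -2)
I(R, u) = 19 (I(R, u) = 7 - 1*(-12) = 7 + 12 = 19)
n(E, W) = 154 + 19*E (n(E, W) = 19*E + 154 = 154 + 19*E)
M = -1841 (M = 154 + 19*(-105) = 154 - 1995 = -1841)
(14790 + M)*((5184 + 5654) - 26729) = (14790 - 1841)*((5184 + 5654) - 26729) = 12949*(10838 - 26729) = 12949*(-15891) = -205772559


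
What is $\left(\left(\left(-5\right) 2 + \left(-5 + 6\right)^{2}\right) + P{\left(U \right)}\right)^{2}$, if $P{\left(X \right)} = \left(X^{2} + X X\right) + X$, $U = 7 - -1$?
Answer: $16129$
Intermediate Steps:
$U = 8$ ($U = 7 + 1 = 8$)
$P{\left(X \right)} = X + 2 X^{2}$ ($P{\left(X \right)} = \left(X^{2} + X^{2}\right) + X = 2 X^{2} + X = X + 2 X^{2}$)
$\left(\left(\left(-5\right) 2 + \left(-5 + 6\right)^{2}\right) + P{\left(U \right)}\right)^{2} = \left(\left(\left(-5\right) 2 + \left(-5 + 6\right)^{2}\right) + 8 \left(1 + 2 \cdot 8\right)\right)^{2} = \left(\left(-10 + 1^{2}\right) + 8 \left(1 + 16\right)\right)^{2} = \left(\left(-10 + 1\right) + 8 \cdot 17\right)^{2} = \left(-9 + 136\right)^{2} = 127^{2} = 16129$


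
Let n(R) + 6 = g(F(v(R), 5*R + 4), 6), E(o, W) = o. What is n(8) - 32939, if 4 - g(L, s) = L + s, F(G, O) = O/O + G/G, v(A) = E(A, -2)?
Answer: -32949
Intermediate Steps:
v(A) = A
F(G, O) = 2 (F(G, O) = 1 + 1 = 2)
g(L, s) = 4 - L - s (g(L, s) = 4 - (L + s) = 4 + (-L - s) = 4 - L - s)
n(R) = -10 (n(R) = -6 + (4 - 1*2 - 1*6) = -6 + (4 - 2 - 6) = -6 - 4 = -10)
n(8) - 32939 = -10 - 32939 = -32949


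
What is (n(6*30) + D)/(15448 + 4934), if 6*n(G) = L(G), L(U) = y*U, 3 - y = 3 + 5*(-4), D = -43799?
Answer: -43199/20382 ≈ -2.1195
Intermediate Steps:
y = 20 (y = 3 - (3 + 5*(-4)) = 3 - (3 - 20) = 3 - 1*(-17) = 3 + 17 = 20)
L(U) = 20*U
n(G) = 10*G/3 (n(G) = (20*G)/6 = 10*G/3)
(n(6*30) + D)/(15448 + 4934) = (10*(6*30)/3 - 43799)/(15448 + 4934) = ((10/3)*180 - 43799)/20382 = (600 - 43799)*(1/20382) = -43199*1/20382 = -43199/20382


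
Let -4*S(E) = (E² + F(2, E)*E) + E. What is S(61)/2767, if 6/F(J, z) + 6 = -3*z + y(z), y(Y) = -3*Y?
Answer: -234423/686216 ≈ -0.34162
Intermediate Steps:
F(J, z) = 6/(-6 - 6*z) (F(J, z) = 6/(-6 + (-3*z - 3*z)) = 6/(-6 - 6*z))
S(E) = -E/4 - E²/4 + E/(4*(1 + E)) (S(E) = -((E² + (-1/(1 + E))*E) + E)/4 = -((E² - E/(1 + E)) + E)/4 = -(E + E² - E/(1 + E))/4 = -E/4 - E²/4 + E/(4*(1 + E)))
S(61)/2767 = ((¼)*61²*(-2 - 1*61)/(1 + 61))/2767 = ((¼)*3721*(-2 - 61)/62)*(1/2767) = ((¼)*3721*(1/62)*(-63))*(1/2767) = -234423/248*1/2767 = -234423/686216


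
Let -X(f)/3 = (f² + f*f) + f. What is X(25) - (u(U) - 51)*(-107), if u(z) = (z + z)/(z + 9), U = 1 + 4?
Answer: -64439/7 ≈ -9205.6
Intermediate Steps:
U = 5
u(z) = 2*z/(9 + z) (u(z) = (2*z)/(9 + z) = 2*z/(9 + z))
X(f) = -6*f² - 3*f (X(f) = -3*((f² + f*f) + f) = -3*((f² + f²) + f) = -3*(2*f² + f) = -3*(f + 2*f²) = -6*f² - 3*f)
X(25) - (u(U) - 51)*(-107) = -3*25*(1 + 2*25) - (2*5/(9 + 5) - 51)*(-107) = -3*25*(1 + 50) - (2*5/14 - 51)*(-107) = -3*25*51 - (2*5*(1/14) - 51)*(-107) = -3825 - (5/7 - 51)*(-107) = -3825 - (-352)*(-107)/7 = -3825 - 1*37664/7 = -3825 - 37664/7 = -64439/7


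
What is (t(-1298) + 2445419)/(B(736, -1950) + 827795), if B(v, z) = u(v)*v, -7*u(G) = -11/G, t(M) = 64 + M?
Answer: 17109295/5794576 ≈ 2.9526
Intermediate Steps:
u(G) = 11/(7*G) (u(G) = -(-11)/(7*G) = 11/(7*G))
B(v, z) = 11/7 (B(v, z) = (11/(7*v))*v = 11/7)
(t(-1298) + 2445419)/(B(736, -1950) + 827795) = ((64 - 1298) + 2445419)/(11/7 + 827795) = (-1234 + 2445419)/(5794576/7) = 2444185*(7/5794576) = 17109295/5794576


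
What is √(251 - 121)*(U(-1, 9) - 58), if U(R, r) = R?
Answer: -59*√130 ≈ -672.70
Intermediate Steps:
√(251 - 121)*(U(-1, 9) - 58) = √(251 - 121)*(-1 - 58) = √130*(-59) = -59*√130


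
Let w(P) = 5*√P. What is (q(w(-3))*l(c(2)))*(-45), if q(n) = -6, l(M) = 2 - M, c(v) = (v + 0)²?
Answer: -540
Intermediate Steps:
c(v) = v²
(q(w(-3))*l(c(2)))*(-45) = -6*(2 - 1*2²)*(-45) = -6*(2 - 1*4)*(-45) = -6*(2 - 4)*(-45) = -6*(-2)*(-45) = 12*(-45) = -540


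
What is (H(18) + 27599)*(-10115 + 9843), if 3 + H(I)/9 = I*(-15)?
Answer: -6838624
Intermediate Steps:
H(I) = -27 - 135*I (H(I) = -27 + 9*(I*(-15)) = -27 + 9*(-15*I) = -27 - 135*I)
(H(18) + 27599)*(-10115 + 9843) = ((-27 - 135*18) + 27599)*(-10115 + 9843) = ((-27 - 2430) + 27599)*(-272) = (-2457 + 27599)*(-272) = 25142*(-272) = -6838624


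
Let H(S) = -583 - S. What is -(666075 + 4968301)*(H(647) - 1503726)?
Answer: 8479487967456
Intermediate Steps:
-(666075 + 4968301)*(H(647) - 1503726) = -(666075 + 4968301)*((-583 - 1*647) - 1503726) = -5634376*((-583 - 647) - 1503726) = -5634376*(-1230 - 1503726) = -5634376*(-1504956) = -1*(-8479487967456) = 8479487967456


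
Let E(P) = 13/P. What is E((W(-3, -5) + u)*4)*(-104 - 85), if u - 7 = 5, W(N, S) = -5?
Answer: -351/4 ≈ -87.750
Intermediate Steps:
u = 12 (u = 7 + 5 = 12)
E((W(-3, -5) + u)*4)*(-104 - 85) = (13/(((-5 + 12)*4)))*(-104 - 85) = (13/((7*4)))*(-189) = (13/28)*(-189) = -351/4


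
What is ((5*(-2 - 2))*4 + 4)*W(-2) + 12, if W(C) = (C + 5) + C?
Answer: -64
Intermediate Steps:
W(C) = 5 + 2*C (W(C) = (5 + C) + C = 5 + 2*C)
((5*(-2 - 2))*4 + 4)*W(-2) + 12 = ((5*(-2 - 2))*4 + 4)*(5 + 2*(-2)) + 12 = ((5*(-4))*4 + 4)*(5 - 4) + 12 = (-20*4 + 4)*1 + 12 = (-80 + 4)*1 + 12 = -76*1 + 12 = -76 + 12 = -64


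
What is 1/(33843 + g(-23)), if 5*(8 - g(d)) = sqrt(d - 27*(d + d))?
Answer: 846275/28647253806 + 5*sqrt(1219)/28647253806 ≈ 2.9547e-5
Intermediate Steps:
g(d) = 8 - sqrt(53)*sqrt(-d)/5 (g(d) = 8 - sqrt(d - 27*(d + d))/5 = 8 - sqrt(d - 54*d)/5 = 8 - sqrt(53)*sqrt(-d)/5)
1/(33843 + g(-23)) = 1/(33843 + (8 - sqrt(53)*sqrt(-1*(-23))/5)) = 1/(33843 + (8 - sqrt(53)*sqrt(23)/5)) = 1/(33843 + (8 - sqrt(1219)/5)) = 1/(33851 - sqrt(1219)/5)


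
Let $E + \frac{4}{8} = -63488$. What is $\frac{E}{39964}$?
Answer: $- \frac{126977}{79928} \approx -1.5886$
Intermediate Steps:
$E = - \frac{126977}{2}$ ($E = - \frac{1}{2} - 63488 = - \frac{126977}{2} \approx -63489.0$)
$\frac{E}{39964} = - \frac{126977}{2 \cdot 39964} = \left(- \frac{126977}{2}\right) \frac{1}{39964} = - \frac{126977}{79928}$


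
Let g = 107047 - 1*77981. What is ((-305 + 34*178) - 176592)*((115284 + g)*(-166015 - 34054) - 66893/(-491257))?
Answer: 2423860461951005390165/491257 ≈ 4.9340e+15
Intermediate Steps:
g = 29066 (g = 107047 - 77981 = 29066)
((-305 + 34*178) - 176592)*((115284 + g)*(-166015 - 34054) - 66893/(-491257)) = ((-305 + 34*178) - 176592)*((115284 + 29066)*(-166015 - 34054) - 66893/(-491257)) = ((-305 + 6052) - 176592)*(144350*(-200069) - 66893*(-1/491257)) = (5747 - 176592)*(-28879960150 + 66893/491257) = -170845*(-14187482583341657/491257) = 2423860461951005390165/491257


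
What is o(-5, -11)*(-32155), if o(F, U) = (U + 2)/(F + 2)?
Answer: -96465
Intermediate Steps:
o(F, U) = (2 + U)/(2 + F)
o(-5, -11)*(-32155) = ((2 - 11)/(2 - 5))*(-32155) = (-9/(-3))*(-32155) = -⅓*(-9)*(-32155) = 3*(-32155) = -96465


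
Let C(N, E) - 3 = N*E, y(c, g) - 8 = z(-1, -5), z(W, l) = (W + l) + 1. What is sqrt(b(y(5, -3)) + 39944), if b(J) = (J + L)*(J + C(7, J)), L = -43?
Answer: 4*sqrt(2429) ≈ 197.14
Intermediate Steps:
z(W, l) = 1 + W + l
y(c, g) = 3 (y(c, g) = 8 + (1 - 1 - 5) = 8 - 5 = 3)
C(N, E) = 3 + E*N (C(N, E) = 3 + N*E = 3 + E*N)
b(J) = (-43 + J)*(3 + 8*J) (b(J) = (J - 43)*(J + (3 + J*7)) = (-43 + J)*(J + (3 + 7*J)) = (-43 + J)*(3 + 8*J))
sqrt(b(y(5, -3)) + 39944) = sqrt((-129 - 341*3 + 8*3**2) + 39944) = sqrt((-129 - 1023 + 8*9) + 39944) = sqrt((-129 - 1023 + 72) + 39944) = sqrt(-1080 + 39944) = sqrt(38864) = 4*sqrt(2429)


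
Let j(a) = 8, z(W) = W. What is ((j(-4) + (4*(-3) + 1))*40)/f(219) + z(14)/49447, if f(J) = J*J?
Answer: -1754062/790509189 ≈ -0.0022189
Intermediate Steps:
f(J) = J**2
((j(-4) + (4*(-3) + 1))*40)/f(219) + z(14)/49447 = ((8 + (4*(-3) + 1))*40)/(219**2) + 14/49447 = ((8 + (-12 + 1))*40)/47961 + 14*(1/49447) = ((8 - 11)*40)*(1/47961) + 14/49447 = -3*40*(1/47961) + 14/49447 = -120*1/47961 + 14/49447 = -40/15987 + 14/49447 = -1754062/790509189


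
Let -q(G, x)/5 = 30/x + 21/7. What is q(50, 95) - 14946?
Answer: -284289/19 ≈ -14963.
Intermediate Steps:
q(G, x) = -15 - 150/x (q(G, x) = -5*(30/x + 21/7) = -5*(30/x + 21*(⅐)) = -5*(30/x + 3) = -5*(3 + 30/x) = -15 - 150/x)
q(50, 95) - 14946 = (-15 - 150/95) - 14946 = (-15 - 150*1/95) - 14946 = (-15 - 30/19) - 14946 = -315/19 - 14946 = -284289/19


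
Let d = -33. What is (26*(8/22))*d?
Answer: -312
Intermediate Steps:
(26*(8/22))*d = (26*(8/22))*(-33) = (26*(8*(1/22)))*(-33) = (26*(4/11))*(-33) = (104/11)*(-33) = -312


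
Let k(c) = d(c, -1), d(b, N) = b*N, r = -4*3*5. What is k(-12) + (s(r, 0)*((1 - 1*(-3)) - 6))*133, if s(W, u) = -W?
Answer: -15948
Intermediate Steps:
r = -60 (r = -12*5 = -60)
d(b, N) = N*b
k(c) = -c
k(-12) + (s(r, 0)*((1 - 1*(-3)) - 6))*133 = -1*(-12) + ((-1*(-60))*((1 - 1*(-3)) - 6))*133 = 12 + (60*((1 + 3) - 6))*133 = 12 + (60*(4 - 6))*133 = 12 + (60*(-2))*133 = 12 - 120*133 = 12 - 15960 = -15948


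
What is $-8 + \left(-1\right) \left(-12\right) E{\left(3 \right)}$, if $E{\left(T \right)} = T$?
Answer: $28$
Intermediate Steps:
$-8 + \left(-1\right) \left(-12\right) E{\left(3 \right)} = -8 + \left(-1\right) \left(-12\right) 3 = -8 + 12 \cdot 3 = -8 + 36 = 28$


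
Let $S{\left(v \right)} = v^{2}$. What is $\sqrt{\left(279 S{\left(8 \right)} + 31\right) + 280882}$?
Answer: $\sqrt{298769} \approx 546.6$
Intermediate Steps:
$\sqrt{\left(279 S{\left(8 \right)} + 31\right) + 280882} = \sqrt{\left(279 \cdot 8^{2} + 31\right) + 280882} = \sqrt{\left(279 \cdot 64 + 31\right) + 280882} = \sqrt{\left(17856 + 31\right) + 280882} = \sqrt{17887 + 280882} = \sqrt{298769}$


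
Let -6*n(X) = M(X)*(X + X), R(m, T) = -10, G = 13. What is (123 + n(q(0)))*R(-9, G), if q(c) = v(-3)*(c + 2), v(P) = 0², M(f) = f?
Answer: -1230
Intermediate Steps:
v(P) = 0
q(c) = 0 (q(c) = 0*(c + 2) = 0*(2 + c) = 0)
n(X) = -X²/3 (n(X) = -X*(X + X)/6 = -X*2*X/6 = -X²/3)
(123 + n(q(0)))*R(-9, G) = (123 - ⅓*0²)*(-10) = (123 - ⅓*0)*(-10) = (123 + 0)*(-10) = 123*(-10) = -1230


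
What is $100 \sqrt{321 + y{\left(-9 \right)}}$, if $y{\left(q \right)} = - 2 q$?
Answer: $100 \sqrt{339} \approx 1841.2$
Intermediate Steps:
$100 \sqrt{321 + y{\left(-9 \right)}} = 100 \sqrt{321 - -18} = 100 \sqrt{321 + 18} = 100 \sqrt{339}$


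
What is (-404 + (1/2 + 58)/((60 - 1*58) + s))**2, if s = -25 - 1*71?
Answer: 5786492761/35344 ≈ 1.6372e+5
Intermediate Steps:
s = -96 (s = -25 - 71 = -96)
(-404 + (1/2 + 58)/((60 - 1*58) + s))**2 = (-404 + (1/2 + 58)/((60 - 1*58) - 96))**2 = (-404 + (1/2 + 58)/((60 - 58) - 96))**2 = (-404 + 117/(2*(2 - 96)))**2 = (-404 + (117/2)/(-94))**2 = (-404 + (117/2)*(-1/94))**2 = (-404 - 117/188)**2 = (-76069/188)**2 = 5786492761/35344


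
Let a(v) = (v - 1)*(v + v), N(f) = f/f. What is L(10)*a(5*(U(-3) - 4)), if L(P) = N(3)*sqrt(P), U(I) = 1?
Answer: 480*sqrt(10) ≈ 1517.9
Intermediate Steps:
N(f) = 1
a(v) = 2*v*(-1 + v) (a(v) = (-1 + v)*(2*v) = 2*v*(-1 + v))
L(P) = sqrt(P) (L(P) = 1*sqrt(P) = sqrt(P))
L(10)*a(5*(U(-3) - 4)) = sqrt(10)*(2*(5*(1 - 4))*(-1 + 5*(1 - 4))) = sqrt(10)*(2*(5*(-3))*(-1 + 5*(-3))) = sqrt(10)*(2*(-15)*(-1 - 15)) = sqrt(10)*(2*(-15)*(-16)) = sqrt(10)*480 = 480*sqrt(10)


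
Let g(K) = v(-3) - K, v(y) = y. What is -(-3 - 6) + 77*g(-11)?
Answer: 625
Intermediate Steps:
g(K) = -3 - K
-(-3 - 6) + 77*g(-11) = -(-3 - 6) + 77*(-3 - 1*(-11)) = -1*(-9) + 77*(-3 + 11) = 9 + 77*8 = 9 + 616 = 625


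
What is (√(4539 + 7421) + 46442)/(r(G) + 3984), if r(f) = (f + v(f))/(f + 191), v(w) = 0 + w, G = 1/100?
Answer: 443544321/38049193 + 19101*√2990/38049193 ≈ 11.685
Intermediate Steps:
G = 1/100 ≈ 0.010000
v(w) = w
r(f) = 2*f/(191 + f) (r(f) = (f + f)/(f + 191) = (2*f)/(191 + f) = 2*f/(191 + f))
(√(4539 + 7421) + 46442)/(r(G) + 3984) = (√(4539 + 7421) + 46442)/(2*(1/100)/(191 + 1/100) + 3984) = (√11960 + 46442)/(2*(1/100)/(19101/100) + 3984) = (2*√2990 + 46442)/(2*(1/100)*(100/19101) + 3984) = (46442 + 2*√2990)/(2/19101 + 3984) = (46442 + 2*√2990)/(76098386/19101) = (46442 + 2*√2990)*(19101/76098386) = 443544321/38049193 + 19101*√2990/38049193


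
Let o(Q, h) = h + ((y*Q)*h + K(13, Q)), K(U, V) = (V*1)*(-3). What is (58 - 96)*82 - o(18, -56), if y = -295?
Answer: -300366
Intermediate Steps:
K(U, V) = -3*V (K(U, V) = V*(-3) = -3*V)
o(Q, h) = h - 3*Q - 295*Q*h (o(Q, h) = h + ((-295*Q)*h - 3*Q) = h + (-295*Q*h - 3*Q) = h + (-3*Q - 295*Q*h) = h - 3*Q - 295*Q*h)
(58 - 96)*82 - o(18, -56) = (58 - 96)*82 - (-56 - 3*18 - 295*18*(-56)) = -38*82 - (-56 - 54 + 297360) = -3116 - 1*297250 = -3116 - 297250 = -300366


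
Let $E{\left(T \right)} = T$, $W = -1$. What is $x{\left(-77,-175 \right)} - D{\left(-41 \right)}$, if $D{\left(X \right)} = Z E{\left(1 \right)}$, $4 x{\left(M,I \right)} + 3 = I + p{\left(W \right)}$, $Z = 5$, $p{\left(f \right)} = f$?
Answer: $- \frac{199}{4} \approx -49.75$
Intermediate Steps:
$x{\left(M,I \right)} = -1 + \frac{I}{4}$ ($x{\left(M,I \right)} = - \frac{3}{4} + \frac{I - 1}{4} = - \frac{3}{4} + \frac{-1 + I}{4} = - \frac{3}{4} + \left(- \frac{1}{4} + \frac{I}{4}\right) = -1 + \frac{I}{4}$)
$D{\left(X \right)} = 5$ ($D{\left(X \right)} = 5 \cdot 1 = 5$)
$x{\left(-77,-175 \right)} - D{\left(-41 \right)} = \left(-1 + \frac{1}{4} \left(-175\right)\right) - 5 = \left(-1 - \frac{175}{4}\right) - 5 = - \frac{179}{4} - 5 = - \frac{199}{4}$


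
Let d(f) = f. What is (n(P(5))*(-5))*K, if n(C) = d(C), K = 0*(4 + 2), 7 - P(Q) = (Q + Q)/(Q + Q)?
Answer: 0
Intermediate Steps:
P(Q) = 6 (P(Q) = 7 - (Q + Q)/(Q + Q) = 7 - 2*Q/(2*Q) = 7 - 2*Q*1/(2*Q) = 7 - 1*1 = 7 - 1 = 6)
K = 0 (K = 0*6 = 0)
n(C) = C
(n(P(5))*(-5))*K = (6*(-5))*0 = -30*0 = 0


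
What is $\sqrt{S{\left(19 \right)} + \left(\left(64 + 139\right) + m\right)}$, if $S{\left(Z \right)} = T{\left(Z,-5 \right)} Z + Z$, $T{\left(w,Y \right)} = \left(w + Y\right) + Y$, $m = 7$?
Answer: $20$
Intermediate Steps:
$T{\left(w,Y \right)} = w + 2 Y$ ($T{\left(w,Y \right)} = \left(Y + w\right) + Y = w + 2 Y$)
$S{\left(Z \right)} = Z + Z \left(-10 + Z\right)$ ($S{\left(Z \right)} = \left(Z + 2 \left(-5\right)\right) Z + Z = \left(Z - 10\right) Z + Z = \left(-10 + Z\right) Z + Z = Z \left(-10 + Z\right) + Z = Z + Z \left(-10 + Z\right)$)
$\sqrt{S{\left(19 \right)} + \left(\left(64 + 139\right) + m\right)} = \sqrt{19 \left(-9 + 19\right) + \left(\left(64 + 139\right) + 7\right)} = \sqrt{19 \cdot 10 + \left(203 + 7\right)} = \sqrt{190 + 210} = \sqrt{400} = 20$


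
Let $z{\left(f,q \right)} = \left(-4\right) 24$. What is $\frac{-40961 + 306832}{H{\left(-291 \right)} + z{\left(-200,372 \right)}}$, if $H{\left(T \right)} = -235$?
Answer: $- \frac{265871}{331} \approx -803.24$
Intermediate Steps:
$z{\left(f,q \right)} = -96$
$\frac{-40961 + 306832}{H{\left(-291 \right)} + z{\left(-200,372 \right)}} = \frac{-40961 + 306832}{-235 - 96} = \frac{265871}{-331} = 265871 \left(- \frac{1}{331}\right) = - \frac{265871}{331}$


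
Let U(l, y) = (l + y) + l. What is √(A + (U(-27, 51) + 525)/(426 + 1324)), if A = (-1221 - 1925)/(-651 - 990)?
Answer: √182703664185/287175 ≈ 1.4884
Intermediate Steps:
U(l, y) = y + 2*l
A = 3146/1641 (A = -3146/(-1641) = -3146*(-1/1641) = 3146/1641 ≈ 1.9171)
√(A + (U(-27, 51) + 525)/(426 + 1324)) = √(3146/1641 + ((51 + 2*(-27)) + 525)/(426 + 1324)) = √(3146/1641 + ((51 - 54) + 525)/1750) = √(3146/1641 + (-3 + 525)*(1/1750)) = √(3146/1641 + 522*(1/1750)) = √(3146/1641 + 261/875) = √(3181051/1435875) = √182703664185/287175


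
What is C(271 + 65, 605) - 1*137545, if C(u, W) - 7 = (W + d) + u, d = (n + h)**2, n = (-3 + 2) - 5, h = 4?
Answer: -136593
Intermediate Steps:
n = -6 (n = -1 - 5 = -6)
d = 4 (d = (-6 + 4)**2 = (-2)**2 = 4)
C(u, W) = 11 + W + u (C(u, W) = 7 + ((W + 4) + u) = 7 + ((4 + W) + u) = 7 + (4 + W + u) = 11 + W + u)
C(271 + 65, 605) - 1*137545 = (11 + 605 + (271 + 65)) - 1*137545 = (11 + 605 + 336) - 137545 = 952 - 137545 = -136593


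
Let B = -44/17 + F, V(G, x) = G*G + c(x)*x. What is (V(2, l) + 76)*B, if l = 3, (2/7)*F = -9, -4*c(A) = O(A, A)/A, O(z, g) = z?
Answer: -367403/136 ≈ -2701.5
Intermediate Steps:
c(A) = -¼ (c(A) = -A/(4*A) = -¼*1 = -¼)
F = -63/2 (F = (7/2)*(-9) = -63/2 ≈ -31.500)
V(G, x) = G² - x/4 (V(G, x) = G*G - x/4 = G² - x/4)
B = -1159/34 (B = -44/17 - 63/2 = -1159/34 ≈ -34.088)
(V(2, l) + 76)*B = ((2² - ¼*3) + 76)*(-1159/34) = ((4 - ¾) + 76)*(-1159/34) = (13/4 + 76)*(-1159/34) = (317/4)*(-1159/34) = -367403/136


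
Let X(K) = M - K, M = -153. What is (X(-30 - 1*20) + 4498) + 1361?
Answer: 5756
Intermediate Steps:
X(K) = -153 - K
(X(-30 - 1*20) + 4498) + 1361 = ((-153 - (-30 - 1*20)) + 4498) + 1361 = ((-153 - (-30 - 20)) + 4498) + 1361 = ((-153 - 1*(-50)) + 4498) + 1361 = ((-153 + 50) + 4498) + 1361 = (-103 + 4498) + 1361 = 4395 + 1361 = 5756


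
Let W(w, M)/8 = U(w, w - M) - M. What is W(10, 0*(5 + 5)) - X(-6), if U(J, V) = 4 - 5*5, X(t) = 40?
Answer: -208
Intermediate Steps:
U(J, V) = -21 (U(J, V) = 4 - 25 = -21)
W(w, M) = -168 - 8*M (W(w, M) = 8*(-21 - M) = -168 - 8*M)
W(10, 0*(5 + 5)) - X(-6) = (-168 - 0*(5 + 5)) - 1*40 = (-168 - 0*10) - 40 = (-168 - 8*0) - 40 = (-168 + 0) - 40 = -168 - 40 = -208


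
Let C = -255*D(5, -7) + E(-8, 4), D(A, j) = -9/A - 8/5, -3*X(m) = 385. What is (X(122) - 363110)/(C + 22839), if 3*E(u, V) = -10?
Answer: -1089715/71108 ≈ -15.325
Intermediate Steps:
E(u, V) = -10/3 (E(u, V) = (⅓)*(-10) = -10/3)
X(m) = -385/3 (X(m) = -⅓*385 = -385/3)
D(A, j) = -8/5 - 9/A (D(A, j) = -9/A - 8*⅕ = -9/A - 8/5 = -8/5 - 9/A)
C = 2591/3 (C = -255*(-8/5 - 9/5) - 10/3 = -255*(-17/5) - 10/3 = 867 - 10/3 = 2591/3 ≈ 863.67)
(X(122) - 363110)/(C + 22839) = (-385/3 - 363110)/(2591/3 + 22839) = -1089715/(3*71108/3) = -1089715/3*3/71108 = -1089715/71108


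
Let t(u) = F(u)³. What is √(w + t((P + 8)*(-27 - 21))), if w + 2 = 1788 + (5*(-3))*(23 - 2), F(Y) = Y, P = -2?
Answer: I*√23886401 ≈ 4887.4*I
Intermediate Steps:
t(u) = u³
w = 1471 (w = -2 + (1788 + (5*(-3))*(23 - 2)) = -2 + (1788 - 15*21) = -2 + (1788 - 315) = -2 + 1473 = 1471)
√(w + t((P + 8)*(-27 - 21))) = √(1471 + ((-2 + 8)*(-27 - 21))³) = √(1471 + (6*(-48))³) = √(1471 + (-288)³) = √(1471 - 23887872) = √(-23886401) = I*√23886401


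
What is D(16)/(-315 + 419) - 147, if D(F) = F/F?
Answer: -15287/104 ≈ -146.99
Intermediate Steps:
D(F) = 1
D(16)/(-315 + 419) - 147 = 1/(-315 + 419) - 147 = 1/104 - 147 = -15287/104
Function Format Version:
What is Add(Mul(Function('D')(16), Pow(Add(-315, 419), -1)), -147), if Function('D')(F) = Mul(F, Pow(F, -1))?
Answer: Rational(-15287, 104) ≈ -146.99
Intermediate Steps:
Function('D')(F) = 1
Add(Mul(Function('D')(16), Pow(Add(-315, 419), -1)), -147) = Add(Mul(1, Pow(Add(-315, 419), -1)), -147) = Add(Mul(1, Pow(104, -1)), -147) = Add(Mul(1, Rational(1, 104)), -147) = Add(Rational(1, 104), -147) = Rational(-15287, 104)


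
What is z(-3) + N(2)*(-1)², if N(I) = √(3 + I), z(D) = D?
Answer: -3 + √5 ≈ -0.76393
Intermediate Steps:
z(-3) + N(2)*(-1)² = -3 + √(3 + 2)*(-1)² = -3 + √5*1 = -3 + √5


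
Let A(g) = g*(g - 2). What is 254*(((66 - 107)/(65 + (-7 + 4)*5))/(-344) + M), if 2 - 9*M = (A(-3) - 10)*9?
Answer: -93882337/77400 ≈ -1212.9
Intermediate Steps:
A(g) = g*(-2 + g)
M = -43/9 (M = 2/9 - (-3*(-2 - 3) - 10)*9/9 = 2/9 - (-3*(-5) - 10)*9/9 = 2/9 - (15 - 10)*9/9 = 2/9 - 5*9/9 = 2/9 - 1/9*45 = 2/9 - 5 = -43/9 ≈ -4.7778)
254*(((66 - 107)/(65 + (-7 + 4)*5))/(-344) + M) = 254*(((66 - 107)/(65 + (-7 + 4)*5))/(-344) - 43/9) = 254*(-41/(65 - 3*5)*(-1/344) - 43/9) = 254*(-41/(65 - 15)*(-1/344) - 43/9) = 254*(-41/50*(-1/344) - 43/9) = 254*(41/17200 - 43/9) = 254*(-739231/154800) = -93882337/77400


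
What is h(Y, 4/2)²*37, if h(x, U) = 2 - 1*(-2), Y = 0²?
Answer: 592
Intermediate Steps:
Y = 0
h(x, U) = 4 (h(x, U) = 2 + 2 = 4)
h(Y, 4/2)²*37 = 4²*37 = 16*37 = 592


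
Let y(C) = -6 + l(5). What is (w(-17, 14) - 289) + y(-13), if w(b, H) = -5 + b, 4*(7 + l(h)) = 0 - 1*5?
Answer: -1301/4 ≈ -325.25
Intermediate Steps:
l(h) = -33/4 (l(h) = -7 + (0 - 1*5)/4 = -7 + (0 - 5)/4 = -7 + (¼)*(-5) = -7 - 5/4 = -33/4)
y(C) = -57/4 (y(C) = -6 - 33/4 = -57/4)
(w(-17, 14) - 289) + y(-13) = ((-5 - 17) - 289) - 57/4 = (-22 - 289) - 57/4 = -311 - 57/4 = -1301/4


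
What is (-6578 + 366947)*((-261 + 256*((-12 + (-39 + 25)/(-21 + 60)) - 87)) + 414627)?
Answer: 1822058577702/13 ≈ 1.4016e+11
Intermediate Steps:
(-6578 + 366947)*((-261 + 256*((-12 + (-39 + 25)/(-21 + 60)) - 87)) + 414627) = 360369*((-261 + 256*((-12 - 14/39) - 87)) + 414627) = 360369*((-261 + 256*(-482/39 - 87)) + 414627) = 360369*((-261 + 256*(-3875/39)) + 414627) = 360369*((-261 - 992000/39) + 414627) = 360369*(-1002179/39 + 414627) = 360369*(15168274/39) = 1822058577702/13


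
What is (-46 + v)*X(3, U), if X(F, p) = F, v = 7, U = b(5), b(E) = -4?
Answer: -117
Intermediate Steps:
U = -4
(-46 + v)*X(3, U) = (-46 + 7)*3 = -39*3 = -117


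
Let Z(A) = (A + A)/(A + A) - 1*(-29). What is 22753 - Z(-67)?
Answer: 22723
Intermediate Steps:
Z(A) = 30 (Z(A) = (2*A)/((2*A)) + 29 = (2*A)*(1/(2*A)) + 29 = 1 + 29 = 30)
22753 - Z(-67) = 22753 - 1*30 = 22753 - 30 = 22723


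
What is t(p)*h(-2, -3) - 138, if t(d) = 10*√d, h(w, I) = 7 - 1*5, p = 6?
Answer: -138 + 20*√6 ≈ -89.010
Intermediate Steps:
h(w, I) = 2 (h(w, I) = 7 - 5 = 2)
t(p)*h(-2, -3) - 138 = (10*√6)*2 - 138 = 20*√6 - 138 = -138 + 20*√6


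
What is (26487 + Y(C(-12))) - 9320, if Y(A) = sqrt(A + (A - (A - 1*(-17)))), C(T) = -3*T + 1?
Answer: 17167 + 2*sqrt(5) ≈ 17171.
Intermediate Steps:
C(T) = 1 - 3*T
Y(A) = sqrt(-17 + A) (Y(A) = sqrt(A + (A - (A + 17))) = sqrt(A + (A - (17 + A))) = sqrt(A + (A + (-17 - A))) = sqrt(A - 17) = sqrt(-17 + A))
(26487 + Y(C(-12))) - 9320 = (26487 + sqrt(-17 + (1 - 3*(-12)))) - 9320 = (26487 + sqrt(-17 + (1 + 36))) - 9320 = (26487 + sqrt(-17 + 37)) - 9320 = (26487 + sqrt(20)) - 9320 = (26487 + 2*sqrt(5)) - 9320 = 17167 + 2*sqrt(5)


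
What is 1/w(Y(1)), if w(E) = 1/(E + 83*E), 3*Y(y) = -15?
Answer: -420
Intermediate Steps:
Y(y) = -5 (Y(y) = (⅓)*(-15) = -5)
w(E) = 1/(84*E)
1/w(Y(1)) = 1/((1/84)/(-5)) = 1/((1/84)*(-⅕)) = 1/(-1/420) = -420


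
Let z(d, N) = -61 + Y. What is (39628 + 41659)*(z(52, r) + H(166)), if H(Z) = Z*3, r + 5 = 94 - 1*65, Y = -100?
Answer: 27393719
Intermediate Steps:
r = 24 (r = -5 + (94 - 1*65) = -5 + (94 - 65) = -5 + 29 = 24)
H(Z) = 3*Z
z(d, N) = -161 (z(d, N) = -61 - 100 = -161)
(39628 + 41659)*(z(52, r) + H(166)) = (39628 + 41659)*(-161 + 3*166) = 81287*(-161 + 498) = 81287*337 = 27393719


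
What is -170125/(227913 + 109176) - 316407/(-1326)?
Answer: 2729018807/11461026 ≈ 238.11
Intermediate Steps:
-170125/(227913 + 109176) - 316407/(-1326) = -170125/337089 - 316407*(-1/1326) = -170125*1/337089 + 8113/34 = -170125/337089 + 8113/34 = 2729018807/11461026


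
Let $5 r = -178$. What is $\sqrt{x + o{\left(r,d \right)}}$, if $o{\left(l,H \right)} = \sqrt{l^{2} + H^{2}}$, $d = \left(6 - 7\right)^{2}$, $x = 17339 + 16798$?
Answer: $\frac{\sqrt{853425 + 5 \sqrt{31709}}}{5} \approx 184.86$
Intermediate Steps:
$x = 34137$
$d = 1$ ($d = \left(-1\right)^{2} = 1$)
$r = - \frac{178}{5}$ ($r = \frac{1}{5} \left(-178\right) = - \frac{178}{5} \approx -35.6$)
$o{\left(l,H \right)} = \sqrt{H^{2} + l^{2}}$
$\sqrt{x + o{\left(r,d \right)}} = \sqrt{34137 + \sqrt{1^{2} + \left(- \frac{178}{5}\right)^{2}}} = \sqrt{34137 + \sqrt{1 + \frac{31684}{25}}} = \sqrt{34137 + \sqrt{\frac{31709}{25}}} = \sqrt{34137 + \frac{\sqrt{31709}}{5}}$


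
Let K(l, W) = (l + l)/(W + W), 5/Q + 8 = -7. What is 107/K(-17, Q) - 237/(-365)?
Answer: 51142/18615 ≈ 2.7474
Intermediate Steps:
Q = -⅓ (Q = 5/(-8 - 7) = 5/(-15) = 5*(-1/15) = -⅓ ≈ -0.33333)
K(l, W) = l/W (K(l, W) = (2*l)/((2*W)) = (2*l)*(1/(2*W)) = l/W)
107/K(-17, Q) - 237/(-365) = 107/((-17/(-⅓))) - 237/(-365) = 107/((-17*(-3))) - 237*(-1/365) = 107/51 + 237/365 = 51142/18615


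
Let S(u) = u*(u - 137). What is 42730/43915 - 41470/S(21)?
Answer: 6638777/368886 ≈ 17.997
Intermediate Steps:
S(u) = u*(-137 + u)
42730/43915 - 41470/S(21) = 42730/43915 - 41470*1/(21*(-137 + 21)) = 42730*(1/43915) - 41470/(21*(-116)) = 8546/8783 - 41470/(-2436) = 8546/8783 - 41470*(-1/2436) = 8546/8783 + 715/42 = 6638777/368886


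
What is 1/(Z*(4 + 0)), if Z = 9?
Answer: 1/36 ≈ 0.027778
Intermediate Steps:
1/(Z*(4 + 0)) = 1/(9*(4 + 0)) = 1/(9*4) = 1/36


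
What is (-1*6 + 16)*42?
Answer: 420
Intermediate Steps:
(-1*6 + 16)*42 = (-6 + 16)*42 = 10*42 = 420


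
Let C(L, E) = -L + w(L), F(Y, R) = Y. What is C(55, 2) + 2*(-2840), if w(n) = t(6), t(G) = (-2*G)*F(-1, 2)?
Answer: -5723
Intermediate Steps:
t(G) = 2*G (t(G) = -2*G*(-1) = 2*G)
w(n) = 12 (w(n) = 2*6 = 12)
C(L, E) = 12 - L (C(L, E) = -L + 12 = 12 - L)
C(55, 2) + 2*(-2840) = (12 - 1*55) + 2*(-2840) = (12 - 55) - 5680 = -43 - 5680 = -5723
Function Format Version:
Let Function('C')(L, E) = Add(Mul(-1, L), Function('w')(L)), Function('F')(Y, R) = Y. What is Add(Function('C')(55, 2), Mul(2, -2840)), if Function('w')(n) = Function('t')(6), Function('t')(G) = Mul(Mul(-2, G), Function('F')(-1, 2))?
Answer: -5723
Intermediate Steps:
Function('t')(G) = Mul(2, G) (Function('t')(G) = Mul(Mul(-2, G), -1) = Mul(2, G))
Function('w')(n) = 12 (Function('w')(n) = Mul(2, 6) = 12)
Function('C')(L, E) = Add(12, Mul(-1, L)) (Function('C')(L, E) = Add(Mul(-1, L), 12) = Add(12, Mul(-1, L)))
Add(Function('C')(55, 2), Mul(2, -2840)) = Add(Add(12, Mul(-1, 55)), Mul(2, -2840)) = Add(Add(12, -55), -5680) = Add(-43, -5680) = -5723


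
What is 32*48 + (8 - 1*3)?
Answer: 1541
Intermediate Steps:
32*48 + (8 - 1*3) = 1536 + (8 - 3) = 1536 + 5 = 1541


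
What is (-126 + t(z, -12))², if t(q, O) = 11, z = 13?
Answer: 13225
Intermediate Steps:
(-126 + t(z, -12))² = (-126 + 11)² = (-115)² = 13225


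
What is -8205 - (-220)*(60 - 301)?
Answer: -61225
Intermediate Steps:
-8205 - (-220)*(60 - 301) = -8205 - (-220)*(-241) = -8205 - 1*53020 = -8205 - 53020 = -61225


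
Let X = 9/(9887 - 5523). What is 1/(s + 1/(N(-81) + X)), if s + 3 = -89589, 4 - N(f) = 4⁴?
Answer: -1099719/98526029012 ≈ -1.1162e-5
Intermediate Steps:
N(f) = -252 (N(f) = 4 - 1*4⁴ = 4 - 1*256 = 4 - 256 = -252)
s = -89592 (s = -3 - 89589 = -89592)
X = 9/4364 ≈ 0.0020623
1/(s + 1/(N(-81) + X)) = 1/(-89592 + 1/(-252 + 9/4364)) = 1/(-89592 + 1/(-1099719/4364)) = 1/(-89592 - 4364/1099719) = 1/(-98526029012/1099719) = -1099719/98526029012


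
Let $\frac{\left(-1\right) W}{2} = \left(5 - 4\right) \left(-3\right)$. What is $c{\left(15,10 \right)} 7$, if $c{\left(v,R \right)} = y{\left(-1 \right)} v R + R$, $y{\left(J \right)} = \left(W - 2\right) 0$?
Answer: $70$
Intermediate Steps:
$W = 6$ ($W = - 2 \left(5 - 4\right) \left(-3\right) = - 2 \cdot 1 \left(-3\right) = \left(-2\right) \left(-3\right) = 6$)
$y{\left(J \right)} = 0$ ($y{\left(J \right)} = \left(6 - 2\right) 0 = 4 \cdot 0 = 0$)
$c{\left(v,R \right)} = R$ ($c{\left(v,R \right)} = 0 v R + R = 0 R + R = 0 + R = R$)
$c{\left(15,10 \right)} 7 = 10 \cdot 7 = 70$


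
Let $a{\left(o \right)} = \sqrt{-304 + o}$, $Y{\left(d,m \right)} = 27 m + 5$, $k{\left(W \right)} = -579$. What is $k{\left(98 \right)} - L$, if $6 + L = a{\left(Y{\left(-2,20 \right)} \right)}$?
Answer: $-573 - \sqrt{241} \approx -588.52$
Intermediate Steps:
$Y{\left(d,m \right)} = 5 + 27 m$
$L = -6 + \sqrt{241}$ ($L = -6 + \sqrt{-304 + \left(5 + 27 \cdot 20\right)} = -6 + \sqrt{-304 + \left(5 + 540\right)} = -6 + \sqrt{-304 + 545} = -6 + \sqrt{241} \approx 9.5242$)
$k{\left(98 \right)} - L = -579 - \left(-6 + \sqrt{241}\right) = -579 + \left(6 - \sqrt{241}\right) = -573 - \sqrt{241}$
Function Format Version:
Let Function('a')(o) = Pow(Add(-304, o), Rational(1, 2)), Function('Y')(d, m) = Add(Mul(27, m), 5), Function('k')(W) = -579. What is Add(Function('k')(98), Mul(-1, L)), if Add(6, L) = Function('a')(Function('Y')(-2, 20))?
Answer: Add(-573, Mul(-1, Pow(241, Rational(1, 2)))) ≈ -588.52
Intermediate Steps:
Function('Y')(d, m) = Add(5, Mul(27, m))
L = Add(-6, Pow(241, Rational(1, 2))) (L = Add(-6, Pow(Add(-304, Add(5, Mul(27, 20))), Rational(1, 2))) = Add(-6, Pow(Add(-304, Add(5, 540)), Rational(1, 2))) = Add(-6, Pow(Add(-304, 545), Rational(1, 2))) = Add(-6, Pow(241, Rational(1, 2))) ≈ 9.5242)
Add(Function('k')(98), Mul(-1, L)) = Add(-579, Mul(-1, Add(-6, Pow(241, Rational(1, 2))))) = Add(-579, Add(6, Mul(-1, Pow(241, Rational(1, 2))))) = Add(-573, Mul(-1, Pow(241, Rational(1, 2))))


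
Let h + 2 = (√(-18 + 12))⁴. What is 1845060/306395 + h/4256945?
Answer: 1570865871826/260861332655 ≈ 6.0218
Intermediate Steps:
h = 34 (h = -2 + (√(-18 + 12))⁴ = -2 + (√(-6))⁴ = -2 + (I*√6)⁴ = -2 + 36 = 34)
1845060/306395 + h/4256945 = 1845060/306395 + 34/4256945 = 1845060*(1/306395) + 34*(1/4256945) = 369012/61279 + 34/4256945 = 1570865871826/260861332655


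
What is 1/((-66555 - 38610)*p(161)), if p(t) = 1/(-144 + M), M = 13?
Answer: 131/105165 ≈ 0.0012457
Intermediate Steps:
p(t) = -1/131 (p(t) = 1/(-144 + 13) = 1/(-131) = -1/131)
1/((-66555 - 38610)*p(161)) = 1/((-66555 - 38610)*(-1/131)) = -131/(-105165) = -1/105165*(-131) = 131/105165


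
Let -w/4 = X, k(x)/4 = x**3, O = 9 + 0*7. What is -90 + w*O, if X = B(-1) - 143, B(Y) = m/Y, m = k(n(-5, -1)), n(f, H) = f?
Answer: -12942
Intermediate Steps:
O = 9 (O = 9 + 0 = 9)
k(x) = 4*x**3
m = -500 (m = 4*(-5)**3 = 4*(-125) = -500)
B(Y) = -500/Y
X = 357 (X = -500/(-1) - 143 = -500*(-1) - 143 = 500 - 143 = 357)
w = -1428 (w = -4*357 = -1428)
-90 + w*O = -90 - 1428*9 = -90 - 12852 = -12942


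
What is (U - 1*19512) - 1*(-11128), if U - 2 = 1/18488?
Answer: -154966415/18488 ≈ -8382.0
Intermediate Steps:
U = 36977/18488 (U = 2 + 1/18488 = 36977/18488 ≈ 2.0001)
(U - 1*19512) - 1*(-11128) = (36977/18488 - 1*19512) - 1*(-11128) = (36977/18488 - 19512) + 11128 = -360700879/18488 + 11128 = -154966415/18488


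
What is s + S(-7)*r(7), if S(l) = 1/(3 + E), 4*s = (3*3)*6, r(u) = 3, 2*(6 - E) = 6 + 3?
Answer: 85/6 ≈ 14.167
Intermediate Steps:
E = 3/2 (E = 6 - (6 + 3)/2 = 6 - ½*9 = 6 - 9/2 = 3/2 ≈ 1.5000)
s = 27/2 (s = ((3*3)*6)/4 = (9*6)/4 = (¼)*54 = 27/2 ≈ 13.500)
S(l) = 2/9 (S(l) = 1/(3 + 3/2) = 1/(9/2) = 2/9)
s + S(-7)*r(7) = 27/2 + (2/9)*3 = 27/2 + ⅔ = 85/6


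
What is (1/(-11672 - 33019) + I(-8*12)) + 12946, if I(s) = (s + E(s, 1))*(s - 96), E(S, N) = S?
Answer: 2226058709/44691 ≈ 49810.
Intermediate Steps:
I(s) = 2*s*(-96 + s) (I(s) = (s + s)*(s - 96) = (2*s)*(-96 + s) = 2*s*(-96 + s))
(1/(-11672 - 33019) + I(-8*12)) + 12946 = (1/(-11672 - 33019) + 2*(-8*12)*(-96 - 8*12)) + 12946 = (1/(-44691) + 2*(-96)*(-96 - 96)) + 12946 = (-1/44691 + 2*(-96)*(-192)) + 12946 = (-1/44691 + 36864) + 12946 = 1647489023/44691 + 12946 = 2226058709/44691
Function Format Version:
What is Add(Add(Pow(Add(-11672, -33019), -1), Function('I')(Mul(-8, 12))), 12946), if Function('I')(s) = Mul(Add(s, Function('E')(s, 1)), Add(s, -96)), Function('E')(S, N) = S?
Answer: Rational(2226058709, 44691) ≈ 49810.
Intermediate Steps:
Function('I')(s) = Mul(2, s, Add(-96, s)) (Function('I')(s) = Mul(Add(s, s), Add(s, -96)) = Mul(Mul(2, s), Add(-96, s)) = Mul(2, s, Add(-96, s)))
Add(Add(Pow(Add(-11672, -33019), -1), Function('I')(Mul(-8, 12))), 12946) = Add(Add(Pow(Add(-11672, -33019), -1), Mul(2, Mul(-8, 12), Add(-96, Mul(-8, 12)))), 12946) = Add(Add(Pow(-44691, -1), Mul(2, -96, Add(-96, -96))), 12946) = Add(Add(Rational(-1, 44691), Mul(2, -96, -192)), 12946) = Add(Add(Rational(-1, 44691), 36864), 12946) = Add(Rational(1647489023, 44691), 12946) = Rational(2226058709, 44691)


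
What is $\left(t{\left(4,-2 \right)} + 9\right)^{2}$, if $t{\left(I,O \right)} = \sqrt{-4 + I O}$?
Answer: $69 + 36 i \sqrt{3} \approx 69.0 + 62.354 i$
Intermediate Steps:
$\left(t{\left(4,-2 \right)} + 9\right)^{2} = \left(\sqrt{-4 + 4 \left(-2\right)} + 9\right)^{2} = \left(\sqrt{-4 - 8} + 9\right)^{2} = \left(\sqrt{-12} + 9\right)^{2} = \left(2 i \sqrt{3} + 9\right)^{2} = \left(9 + 2 i \sqrt{3}\right)^{2}$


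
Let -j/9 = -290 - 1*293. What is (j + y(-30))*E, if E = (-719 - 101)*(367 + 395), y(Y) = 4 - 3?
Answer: -3279160320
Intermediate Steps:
y(Y) = 1
j = 5247 (j = -9*(-290 - 1*293) = -9*(-290 - 293) = -9*(-583) = 5247)
E = -624840 (E = -820*762 = -624840)
(j + y(-30))*E = (5247 + 1)*(-624840) = 5248*(-624840) = -3279160320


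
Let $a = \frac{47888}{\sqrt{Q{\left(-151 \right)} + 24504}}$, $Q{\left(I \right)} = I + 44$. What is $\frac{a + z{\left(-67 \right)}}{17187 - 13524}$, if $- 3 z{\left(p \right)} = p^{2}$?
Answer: $- \frac{4489}{10989} + \frac{47888 \sqrt{24397}}{89366211} \approx -0.3248$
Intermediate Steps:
$Q{\left(I \right)} = 44 + I$
$z{\left(p \right)} = - \frac{p^{2}}{3}$
$a = \frac{47888 \sqrt{24397}}{24397}$ ($a = \frac{47888}{\sqrt{\left(44 - 151\right) + 24504}} = \frac{47888}{\sqrt{-107 + 24504}} = \frac{47888}{\sqrt{24397}} = 47888 \frac{\sqrt{24397}}{24397} = \frac{47888 \sqrt{24397}}{24397} \approx 306.59$)
$\frac{a + z{\left(-67 \right)}}{17187 - 13524} = \frac{\frac{47888 \sqrt{24397}}{24397} - \frac{\left(-67\right)^{2}}{3}}{17187 - 13524} = \frac{\frac{47888 \sqrt{24397}}{24397} - \frac{4489}{3}}{3663} = \left(\frac{47888 \sqrt{24397}}{24397} - \frac{4489}{3}\right) \frac{1}{3663} = \left(- \frac{4489}{3} + \frac{47888 \sqrt{24397}}{24397}\right) \frac{1}{3663} = - \frac{4489}{10989} + \frac{47888 \sqrt{24397}}{89366211}$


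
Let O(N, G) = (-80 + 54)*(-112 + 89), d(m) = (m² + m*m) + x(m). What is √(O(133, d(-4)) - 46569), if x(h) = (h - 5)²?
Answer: I*√45971 ≈ 214.41*I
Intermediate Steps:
x(h) = (-5 + h)²
d(m) = (-5 + m)² + 2*m² (d(m) = (m² + m*m) + (-5 + m)² = (m² + m²) + (-5 + m)² = 2*m² + (-5 + m)² = (-5 + m)² + 2*m²)
O(N, G) = 598 (O(N, G) = -26*(-23) = 598)
√(O(133, d(-4)) - 46569) = √(598 - 46569) = √(-45971) = I*√45971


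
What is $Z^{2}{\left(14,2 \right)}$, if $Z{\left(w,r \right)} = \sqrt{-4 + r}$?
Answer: $-2$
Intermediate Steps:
$Z^{2}{\left(14,2 \right)} = \left(\sqrt{-4 + 2}\right)^{2} = \left(\sqrt{-2}\right)^{2} = \left(i \sqrt{2}\right)^{2} = -2$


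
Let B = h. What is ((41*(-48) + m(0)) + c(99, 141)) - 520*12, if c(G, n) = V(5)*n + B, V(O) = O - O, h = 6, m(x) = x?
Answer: -8202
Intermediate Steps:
B = 6
V(O) = 0
c(G, n) = 6 (c(G, n) = 0*n + 6 = 0 + 6 = 6)
((41*(-48) + m(0)) + c(99, 141)) - 520*12 = ((41*(-48) + 0) + 6) - 520*12 = ((-1968 + 0) + 6) - 1*6240 = (-1968 + 6) - 6240 = -1962 - 6240 = -8202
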